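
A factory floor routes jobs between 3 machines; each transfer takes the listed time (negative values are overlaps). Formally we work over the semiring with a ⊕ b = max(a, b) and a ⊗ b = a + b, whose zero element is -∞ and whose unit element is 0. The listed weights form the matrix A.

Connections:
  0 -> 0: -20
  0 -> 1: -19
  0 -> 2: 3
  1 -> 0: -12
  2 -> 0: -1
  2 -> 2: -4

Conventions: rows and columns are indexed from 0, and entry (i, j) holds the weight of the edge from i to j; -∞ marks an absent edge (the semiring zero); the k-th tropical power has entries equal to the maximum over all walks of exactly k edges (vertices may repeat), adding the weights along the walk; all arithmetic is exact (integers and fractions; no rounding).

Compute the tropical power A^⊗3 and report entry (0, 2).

A^⊗2:
  [2, -39, -1]
  [-32, -31, -9]
  [-5, -20, 2]
A^⊗3:
  [-2, -17, 5]
  [-10, -51, -13]
  [1, -24, -2]
Key observation: the optimum is the walk 0->2->0->2, with weight 3 + (-1) + 3 = 5.
Optimal value attained by: walk 0->2->0->2.
Answer: (A^⊗3)[0][2] = 5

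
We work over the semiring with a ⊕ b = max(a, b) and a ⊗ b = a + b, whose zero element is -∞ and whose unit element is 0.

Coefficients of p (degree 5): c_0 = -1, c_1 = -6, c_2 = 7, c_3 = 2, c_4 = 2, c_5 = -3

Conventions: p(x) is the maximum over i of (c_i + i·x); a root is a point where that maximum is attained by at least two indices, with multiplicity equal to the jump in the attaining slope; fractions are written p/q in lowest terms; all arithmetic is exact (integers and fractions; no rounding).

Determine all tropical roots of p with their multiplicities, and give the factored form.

hull edge (i=0, c=-1) to (i=2, c=7): slope 4, span 2
hull edge (i=2, c=7) to (i=4, c=2): slope -5/2, span 2
hull edge (i=4, c=2) to (i=5, c=-3): slope -5, span 1
Factored form: p(x) = -3 ⊗ (x ⊕ (-4)) ⊗ (x ⊕ (-4)) ⊗ (x ⊕ 5/2) ⊗ (x ⊕ 5/2) ⊗ (x ⊕ 5)
Answer: roots = -4 (mult 2), 5/2 (mult 2), 5 (mult 1)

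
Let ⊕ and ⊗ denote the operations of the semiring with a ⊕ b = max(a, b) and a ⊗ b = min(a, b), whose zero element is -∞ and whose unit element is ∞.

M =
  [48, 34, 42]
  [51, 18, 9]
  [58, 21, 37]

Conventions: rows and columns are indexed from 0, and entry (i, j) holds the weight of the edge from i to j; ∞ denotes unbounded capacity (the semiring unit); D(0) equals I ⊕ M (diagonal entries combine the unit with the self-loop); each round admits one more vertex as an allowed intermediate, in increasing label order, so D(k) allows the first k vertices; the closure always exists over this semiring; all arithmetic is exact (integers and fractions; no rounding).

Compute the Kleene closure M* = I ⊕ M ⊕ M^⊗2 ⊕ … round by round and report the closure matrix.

D(0):
  [∞, 34, 42]
  [51, ∞, 9]
  [58, 21, ∞]
D(1):
  [∞, 34, 42]
  [51, ∞, 42]
  [58, 34, ∞]
D(2):
  [∞, 34, 42]
  [51, ∞, 42]
  [58, 34, ∞]
D(3):
  [∞, 34, 42]
  [51, ∞, 42]
  [58, 34, ∞]
Answer: M* = [[∞, 34, 42], [51, ∞, 42], [58, 34, ∞]]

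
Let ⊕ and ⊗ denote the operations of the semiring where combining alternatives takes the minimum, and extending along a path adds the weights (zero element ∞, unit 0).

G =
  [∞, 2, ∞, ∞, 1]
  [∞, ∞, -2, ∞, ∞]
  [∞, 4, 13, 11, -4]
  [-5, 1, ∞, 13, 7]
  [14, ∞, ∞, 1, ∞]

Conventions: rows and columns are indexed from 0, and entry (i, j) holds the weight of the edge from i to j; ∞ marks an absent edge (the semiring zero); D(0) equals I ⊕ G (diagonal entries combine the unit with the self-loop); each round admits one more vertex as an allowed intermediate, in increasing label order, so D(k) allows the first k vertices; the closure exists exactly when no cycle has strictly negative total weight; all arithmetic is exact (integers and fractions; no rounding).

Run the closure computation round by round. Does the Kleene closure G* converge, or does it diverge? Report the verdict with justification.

D(0):
  [0, 2, ∞, ∞, 1]
  [∞, 0, -2, ∞, ∞]
  [∞, 4, 0, 11, -4]
  [-5, 1, ∞, 0, 7]
  [14, ∞, ∞, 1, 0]
D(1):
  [0, 2, ∞, ∞, 1]
  [∞, 0, -2, ∞, ∞]
  [∞, 4, 0, 11, -4]
  [-5, -3, ∞, 0, -4]
  [14, 16, ∞, 1, 0]
D(2):
  [0, 2, 0, ∞, 1]
  [∞, 0, -2, ∞, ∞]
  [∞, 4, 0, 11, -4]
  [-5, -3, -5, 0, -4]
  [14, 16, 14, 1, 0]
D(3):
  [0, 2, 0, 11, -4]
  [∞, 0, -2, 9, -6]
  [∞, 4, 0, 11, -4]
  [-5, -3, -5, 0, -9]
  [14, 16, 14, 1, 0]
Detection: at round 4, diagonal entry (4, 4) turns strictly negative.
Key observation: the cycle 4->3->0->1->2->4 has total weight 1 + (-5) + 2 + (-2) + (-4), which is strictly negative.
Answer: DIVERGES — negative cycle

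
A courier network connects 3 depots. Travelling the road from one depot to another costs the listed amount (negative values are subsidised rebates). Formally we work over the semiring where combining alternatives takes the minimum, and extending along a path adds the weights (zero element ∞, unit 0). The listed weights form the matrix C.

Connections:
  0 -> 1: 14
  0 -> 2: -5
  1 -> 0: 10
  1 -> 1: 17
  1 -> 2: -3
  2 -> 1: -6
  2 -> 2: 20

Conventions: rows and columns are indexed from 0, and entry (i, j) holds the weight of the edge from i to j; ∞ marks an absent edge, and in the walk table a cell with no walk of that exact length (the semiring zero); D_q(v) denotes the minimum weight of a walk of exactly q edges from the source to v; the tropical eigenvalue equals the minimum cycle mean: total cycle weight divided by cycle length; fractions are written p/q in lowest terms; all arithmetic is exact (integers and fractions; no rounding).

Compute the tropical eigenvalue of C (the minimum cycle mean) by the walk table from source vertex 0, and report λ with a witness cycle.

q=0: [0, ∞, ∞]
q=1: [∞, 14, -5]
q=2: [24, -11, 11]
q=3: [-1, 5, -14]
Optimal cycle mean attained by: cycle 1->2->1, total (-3) + (-6), length 2.
Answer: λ = -9/2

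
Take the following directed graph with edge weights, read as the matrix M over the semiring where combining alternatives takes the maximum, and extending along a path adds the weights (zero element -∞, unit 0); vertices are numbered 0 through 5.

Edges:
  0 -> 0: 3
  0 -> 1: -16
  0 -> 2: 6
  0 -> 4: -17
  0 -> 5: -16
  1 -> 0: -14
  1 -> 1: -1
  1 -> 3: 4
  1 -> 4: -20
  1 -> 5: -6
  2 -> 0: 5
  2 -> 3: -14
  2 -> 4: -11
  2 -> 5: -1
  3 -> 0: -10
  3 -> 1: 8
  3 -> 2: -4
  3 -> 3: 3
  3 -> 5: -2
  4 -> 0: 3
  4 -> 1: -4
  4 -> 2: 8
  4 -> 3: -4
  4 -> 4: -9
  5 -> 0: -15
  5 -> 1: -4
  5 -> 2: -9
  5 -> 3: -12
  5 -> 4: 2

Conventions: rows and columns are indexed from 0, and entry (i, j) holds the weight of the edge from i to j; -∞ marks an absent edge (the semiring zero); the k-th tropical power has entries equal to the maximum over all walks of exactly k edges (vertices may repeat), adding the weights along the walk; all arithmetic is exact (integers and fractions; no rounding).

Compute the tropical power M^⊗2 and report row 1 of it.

M^⊗2:
  [11, -13, 9, -8, -5, 5]
  [-6, 12, 0, 7, -4, 2]
  [8, -5, 11, -11, 1, -11]
  [1, 11, -1, 12, 0, 2]
  [13, 4, 9, 0, -3, 7]
  [5, -2, 10, 0, -7, -10]
Answer: row 1 of M^⊗2 = [-6, 12, 0, 7, -4, 2]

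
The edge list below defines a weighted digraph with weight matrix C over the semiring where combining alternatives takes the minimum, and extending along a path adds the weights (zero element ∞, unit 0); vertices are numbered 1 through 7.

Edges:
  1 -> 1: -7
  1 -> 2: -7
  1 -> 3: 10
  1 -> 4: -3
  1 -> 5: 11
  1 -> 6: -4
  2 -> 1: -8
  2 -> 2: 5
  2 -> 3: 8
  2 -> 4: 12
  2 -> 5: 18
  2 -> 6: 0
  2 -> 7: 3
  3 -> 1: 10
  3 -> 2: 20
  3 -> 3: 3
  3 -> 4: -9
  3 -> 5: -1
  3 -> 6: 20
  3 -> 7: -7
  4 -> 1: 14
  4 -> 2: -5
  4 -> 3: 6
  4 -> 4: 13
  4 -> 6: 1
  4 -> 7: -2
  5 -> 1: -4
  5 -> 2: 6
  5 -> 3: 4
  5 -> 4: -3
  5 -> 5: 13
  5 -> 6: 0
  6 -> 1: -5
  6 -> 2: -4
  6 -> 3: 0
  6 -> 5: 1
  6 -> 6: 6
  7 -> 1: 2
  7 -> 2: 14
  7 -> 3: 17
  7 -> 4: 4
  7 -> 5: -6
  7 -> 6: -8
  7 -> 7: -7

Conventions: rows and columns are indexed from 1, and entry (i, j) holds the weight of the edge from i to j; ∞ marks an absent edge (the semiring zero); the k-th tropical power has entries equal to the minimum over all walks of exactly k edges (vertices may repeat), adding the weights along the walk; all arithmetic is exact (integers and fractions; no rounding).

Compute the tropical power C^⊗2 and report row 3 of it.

C^⊗2:
  [-15, -14, -4, -10, -3, -11, -5]
  [-15, -15, 0, -11, -3, -12, -4]
  [-5, -14, -3, -6, -13, -15, -14]
  [-13, -3, 1, -3, -8, -10, -9]
  [-11, -11, 0, -7, 1, -8, -5]
  [-12, -12, 3, -9, -1, -9, -7]
  [-13, -12, -8, -9, -13, -15, -14]
Answer: row 3 of C^⊗2 = [-5, -14, -3, -6, -13, -15, -14]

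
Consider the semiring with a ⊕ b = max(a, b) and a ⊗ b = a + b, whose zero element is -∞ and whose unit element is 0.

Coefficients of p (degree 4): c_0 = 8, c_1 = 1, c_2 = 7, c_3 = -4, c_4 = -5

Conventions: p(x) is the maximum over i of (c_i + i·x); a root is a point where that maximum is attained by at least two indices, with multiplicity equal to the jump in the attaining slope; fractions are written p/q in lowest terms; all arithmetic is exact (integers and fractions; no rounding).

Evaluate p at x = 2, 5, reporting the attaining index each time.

p(2) = max(8+0·2=8, 1+1·2=3, 7+2·2=11, -4+3·2=2, -5+4·2=3) = 11 (attained by i=2)
p(5) = max(8+0·5=8, 1+1·5=6, 7+2·5=17, -4+3·5=11, -5+4·5=15) = 17 (attained by i=2)
Answer: p(2) = 11; p(5) = 17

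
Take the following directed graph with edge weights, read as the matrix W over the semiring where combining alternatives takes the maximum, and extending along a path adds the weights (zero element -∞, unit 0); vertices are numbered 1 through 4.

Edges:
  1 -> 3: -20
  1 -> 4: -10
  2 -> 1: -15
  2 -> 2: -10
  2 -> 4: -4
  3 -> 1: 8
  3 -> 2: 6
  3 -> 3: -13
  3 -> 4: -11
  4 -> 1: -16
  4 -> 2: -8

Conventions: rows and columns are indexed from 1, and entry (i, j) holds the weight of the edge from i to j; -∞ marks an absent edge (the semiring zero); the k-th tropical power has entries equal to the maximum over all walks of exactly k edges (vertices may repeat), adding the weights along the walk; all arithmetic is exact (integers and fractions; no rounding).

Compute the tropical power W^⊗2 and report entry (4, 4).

W^⊗2:
  [-12, -14, -33, -31]
  [-20, -12, -35, -14]
  [-5, -4, -12, 2]
  [-23, -18, -36, -12]
Key observation: the optimum is the walk 4->2->4, with weight (-8) + (-4) = -12.
Optimal value attained by: walk 4->2->4.
Answer: (W^⊗2)[4][4] = -12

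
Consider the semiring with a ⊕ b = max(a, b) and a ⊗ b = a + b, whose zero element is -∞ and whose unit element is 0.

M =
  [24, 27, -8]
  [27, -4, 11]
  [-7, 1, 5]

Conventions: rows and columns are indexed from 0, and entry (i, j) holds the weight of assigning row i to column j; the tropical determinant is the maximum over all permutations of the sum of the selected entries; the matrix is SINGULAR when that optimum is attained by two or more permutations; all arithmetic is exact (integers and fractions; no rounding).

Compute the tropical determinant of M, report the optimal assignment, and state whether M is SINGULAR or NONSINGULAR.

σ = (0, 1, 2): 24 + (-4) + 5 = 25
σ = (0, 2, 1): 24 + 11 + 1 = 36
σ = (1, 0, 2): 27 + 27 + 5 = 59
σ = (1, 2, 0): 27 + 11 + (-7) = 31
σ = (2, 0, 1): (-8) + 27 + 1 = 20
σ = (2, 1, 0): (-8) + (-4) + (-7) = -19
Optimal value attained by: σ = (1, 0, 2).
Answer: det⊕(M) = 59; verdict: NONSINGULAR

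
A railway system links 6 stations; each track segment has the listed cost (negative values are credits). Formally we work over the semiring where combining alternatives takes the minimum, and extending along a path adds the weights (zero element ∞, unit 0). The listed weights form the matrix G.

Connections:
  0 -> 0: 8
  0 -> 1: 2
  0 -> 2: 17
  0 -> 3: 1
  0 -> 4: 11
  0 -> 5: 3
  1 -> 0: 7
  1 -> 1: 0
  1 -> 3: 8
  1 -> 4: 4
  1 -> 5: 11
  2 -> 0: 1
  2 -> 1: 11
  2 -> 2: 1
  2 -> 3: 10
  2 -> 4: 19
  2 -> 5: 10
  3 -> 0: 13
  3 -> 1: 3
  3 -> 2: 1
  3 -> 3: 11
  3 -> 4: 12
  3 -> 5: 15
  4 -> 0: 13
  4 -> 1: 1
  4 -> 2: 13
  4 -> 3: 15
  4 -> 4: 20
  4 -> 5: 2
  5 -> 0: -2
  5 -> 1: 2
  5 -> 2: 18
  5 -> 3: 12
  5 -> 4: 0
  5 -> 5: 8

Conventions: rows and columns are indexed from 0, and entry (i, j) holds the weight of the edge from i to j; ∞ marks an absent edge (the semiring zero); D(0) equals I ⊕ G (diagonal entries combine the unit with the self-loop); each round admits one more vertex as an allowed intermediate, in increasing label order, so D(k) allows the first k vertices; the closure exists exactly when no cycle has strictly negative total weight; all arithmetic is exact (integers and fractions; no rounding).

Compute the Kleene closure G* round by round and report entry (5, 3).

D(0):
  [0, 2, 17, 1, 11, 3]
  [7, 0, ∞, 8, 4, 11]
  [1, 11, 0, 10, 19, 10]
  [13, 3, 1, 0, 12, 15]
  [13, 1, 13, 15, 0, 2]
  [-2, 2, 18, 12, 0, 0]
D(1):
  [0, 2, 17, 1, 11, 3]
  [7, 0, 24, 8, 4, 10]
  [1, 3, 0, 2, 12, 4]
  [13, 3, 1, 0, 12, 15]
  [13, 1, 13, 14, 0, 2]
  [-2, 0, 15, -1, 0, 0]
D(2):
  [0, 2, 17, 1, 6, 3]
  [7, 0, 24, 8, 4, 10]
  [1, 3, 0, 2, 7, 4]
  [10, 3, 1, 0, 7, 13]
  [8, 1, 13, 9, 0, 2]
  [-2, 0, 15, -1, 0, 0]
D(3):
  [0, 2, 17, 1, 6, 3]
  [7, 0, 24, 8, 4, 10]
  [1, 3, 0, 2, 7, 4]
  [2, 3, 1, 0, 7, 5]
  [8, 1, 13, 9, 0, 2]
  [-2, 0, 15, -1, 0, 0]
D(4):
  [0, 2, 2, 1, 6, 3]
  [7, 0, 9, 8, 4, 10]
  [1, 3, 0, 2, 7, 4]
  [2, 3, 1, 0, 7, 5]
  [8, 1, 10, 9, 0, 2]
  [-2, 0, 0, -1, 0, 0]
D(5):
  [0, 2, 2, 1, 6, 3]
  [7, 0, 9, 8, 4, 6]
  [1, 3, 0, 2, 7, 4]
  [2, 3, 1, 0, 7, 5]
  [8, 1, 10, 9, 0, 2]
  [-2, 0, 0, -1, 0, 0]
D(6):
  [0, 2, 2, 1, 3, 3]
  [4, 0, 6, 5, 4, 6]
  [1, 3, 0, 2, 4, 4]
  [2, 3, 1, 0, 5, 5]
  [0, 1, 2, 1, 0, 2]
  [-2, 0, 0, -1, 0, 0]
Answer: G*[5][3] = -1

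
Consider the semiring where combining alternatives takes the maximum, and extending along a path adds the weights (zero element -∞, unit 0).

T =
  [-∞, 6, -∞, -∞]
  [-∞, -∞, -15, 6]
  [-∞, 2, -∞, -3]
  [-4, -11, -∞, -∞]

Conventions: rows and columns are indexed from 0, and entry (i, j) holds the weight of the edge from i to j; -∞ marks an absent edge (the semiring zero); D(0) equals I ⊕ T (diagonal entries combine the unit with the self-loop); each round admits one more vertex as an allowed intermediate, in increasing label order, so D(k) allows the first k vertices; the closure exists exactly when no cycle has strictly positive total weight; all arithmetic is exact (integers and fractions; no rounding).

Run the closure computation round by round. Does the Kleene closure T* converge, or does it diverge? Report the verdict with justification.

D(0):
  [0, 6, -∞, -∞]
  [-∞, 0, -15, 6]
  [-∞, 2, 0, -3]
  [-4, -11, -∞, 0]
D(1):
  [0, 6, -∞, -∞]
  [-∞, 0, -15, 6]
  [-∞, 2, 0, -3]
  [-4, 2, -∞, 0]
Detection: at round 2, diagonal entry (3, 3) turns strictly positive.
Key observation: the cycle 3->0->1->3 has total weight (-4) + 6 + 6, which is strictly positive.
Answer: DIVERGES — positive cycle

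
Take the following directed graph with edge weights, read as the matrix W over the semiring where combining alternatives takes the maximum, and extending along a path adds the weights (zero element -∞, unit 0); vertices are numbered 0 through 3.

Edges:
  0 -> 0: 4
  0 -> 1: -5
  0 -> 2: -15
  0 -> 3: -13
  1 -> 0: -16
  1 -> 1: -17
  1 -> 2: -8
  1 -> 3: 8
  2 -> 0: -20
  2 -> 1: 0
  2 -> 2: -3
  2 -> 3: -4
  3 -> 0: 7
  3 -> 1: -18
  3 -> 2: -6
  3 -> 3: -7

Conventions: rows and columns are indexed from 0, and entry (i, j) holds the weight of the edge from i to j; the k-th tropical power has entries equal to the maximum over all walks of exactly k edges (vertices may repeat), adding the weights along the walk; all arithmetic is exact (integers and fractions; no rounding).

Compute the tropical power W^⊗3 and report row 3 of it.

W^⊗2:
  [8, -1, -11, 3]
  [15, -8, 2, 1]
  [3, -3, -6, 8]
  [11, 2, -8, -6]
W^⊗3:
  [12, 3, -3, 7]
  [19, 10, 0, 2]
  [15, -2, 2, 5]
  [15, 6, -4, 10]
Answer: row 3 of W^⊗3 = [15, 6, -4, 10]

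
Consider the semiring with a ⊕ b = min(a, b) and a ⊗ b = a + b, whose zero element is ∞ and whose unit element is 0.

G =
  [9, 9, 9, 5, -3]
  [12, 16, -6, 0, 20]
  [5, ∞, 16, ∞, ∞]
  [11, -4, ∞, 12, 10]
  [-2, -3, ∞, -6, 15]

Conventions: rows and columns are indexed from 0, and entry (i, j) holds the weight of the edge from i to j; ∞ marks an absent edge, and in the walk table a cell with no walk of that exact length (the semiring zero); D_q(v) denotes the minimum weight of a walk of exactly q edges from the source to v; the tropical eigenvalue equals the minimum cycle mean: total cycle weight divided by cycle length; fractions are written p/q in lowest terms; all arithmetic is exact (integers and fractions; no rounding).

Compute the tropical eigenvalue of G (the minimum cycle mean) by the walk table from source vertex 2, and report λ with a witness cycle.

q=0: [∞, ∞, 0, ∞, ∞]
q=1: [5, ∞, 16, ∞, ∞]
q=2: [14, 14, 14, 10, 2]
q=3: [0, -1, 8, -4, 11]
q=4: [7, -8, -7, -1, -3]
q=5: [-5, -6, -14, -9, 4]
Optimal cycle mean attained by: cycle 0->4->3->1->2->0, total (-3) + (-6) + (-4) + (-6) + 5, length 5.
Answer: λ = -14/5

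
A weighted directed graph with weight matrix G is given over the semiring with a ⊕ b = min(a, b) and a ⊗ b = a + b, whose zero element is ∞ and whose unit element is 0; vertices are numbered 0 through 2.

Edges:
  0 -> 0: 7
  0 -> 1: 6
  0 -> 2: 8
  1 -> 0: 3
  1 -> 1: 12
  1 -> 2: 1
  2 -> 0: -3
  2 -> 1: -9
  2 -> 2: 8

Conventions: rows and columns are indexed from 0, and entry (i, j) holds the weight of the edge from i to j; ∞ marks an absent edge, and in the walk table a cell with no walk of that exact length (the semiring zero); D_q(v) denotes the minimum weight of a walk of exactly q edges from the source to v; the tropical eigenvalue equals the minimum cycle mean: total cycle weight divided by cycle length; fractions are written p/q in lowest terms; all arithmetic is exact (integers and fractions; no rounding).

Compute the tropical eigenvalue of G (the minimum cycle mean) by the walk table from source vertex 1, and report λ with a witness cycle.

q=0: [∞, 0, ∞]
q=1: [3, 12, 1]
q=2: [-2, -8, 9]
q=3: [-5, 0, -7]
Optimal cycle mean attained by: cycle 1->2->1, total 1 + (-9), length 2.
Answer: λ = -4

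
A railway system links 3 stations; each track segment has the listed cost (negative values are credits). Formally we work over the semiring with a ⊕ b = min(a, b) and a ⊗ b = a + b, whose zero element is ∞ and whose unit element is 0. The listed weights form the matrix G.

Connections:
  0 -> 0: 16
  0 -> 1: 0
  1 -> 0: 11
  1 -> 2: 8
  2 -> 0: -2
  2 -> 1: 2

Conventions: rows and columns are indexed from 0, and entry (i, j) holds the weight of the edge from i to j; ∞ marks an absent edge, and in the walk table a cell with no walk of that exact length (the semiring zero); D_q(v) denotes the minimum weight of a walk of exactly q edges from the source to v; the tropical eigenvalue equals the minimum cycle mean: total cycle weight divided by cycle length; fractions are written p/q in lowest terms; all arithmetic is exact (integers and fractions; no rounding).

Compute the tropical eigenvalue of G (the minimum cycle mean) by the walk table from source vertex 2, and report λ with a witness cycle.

q=0: [∞, ∞, 0]
q=1: [-2, 2, ∞]
q=2: [13, -2, 10]
q=3: [8, 12, 6]
Optimal cycle mean attained by: cycle 0->1->2->0, total 0 + 8 + (-2), length 3.
Answer: λ = 2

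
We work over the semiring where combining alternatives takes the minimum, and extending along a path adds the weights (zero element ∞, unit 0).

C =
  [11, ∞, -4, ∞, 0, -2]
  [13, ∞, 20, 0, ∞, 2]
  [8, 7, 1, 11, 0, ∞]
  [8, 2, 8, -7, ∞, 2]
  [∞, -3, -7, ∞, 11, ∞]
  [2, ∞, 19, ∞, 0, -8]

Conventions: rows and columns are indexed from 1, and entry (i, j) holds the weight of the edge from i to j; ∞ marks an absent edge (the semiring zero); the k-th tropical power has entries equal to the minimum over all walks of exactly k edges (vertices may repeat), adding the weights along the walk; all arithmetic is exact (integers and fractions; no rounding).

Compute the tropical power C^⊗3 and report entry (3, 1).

C^⊗2:
  [0, -3, -7, 7, -4, -10]
  [4, 2, 8, -7, 2, -6]
  [9, -3, -7, 4, 1, 6]
  [1, -5, 1, -14, 2, -6]
  [1, 0, -6, -3, -7, -1]
  [-6, -3, -7, 30, -8, -16]
C^⊗3:
  [-8, -7, -11, -3, -10, -18]
  [-4, -5, -5, -14, -6, -14]
  [1, -2, -6, -3, -7, -2]
  [-6, -12, -6, -21, -6, -14]
  [1, -10, -14, -10, -6, -9]
  [-14, -11, -15, -3, -16, -24]
Key observation: the optimum is the walk 3->5->3->1, with weight 0 + (-7) + 8 = 1.
Optimal value attained by: walk 3->5->3->1.
Answer: (C^⊗3)[3][1] = 1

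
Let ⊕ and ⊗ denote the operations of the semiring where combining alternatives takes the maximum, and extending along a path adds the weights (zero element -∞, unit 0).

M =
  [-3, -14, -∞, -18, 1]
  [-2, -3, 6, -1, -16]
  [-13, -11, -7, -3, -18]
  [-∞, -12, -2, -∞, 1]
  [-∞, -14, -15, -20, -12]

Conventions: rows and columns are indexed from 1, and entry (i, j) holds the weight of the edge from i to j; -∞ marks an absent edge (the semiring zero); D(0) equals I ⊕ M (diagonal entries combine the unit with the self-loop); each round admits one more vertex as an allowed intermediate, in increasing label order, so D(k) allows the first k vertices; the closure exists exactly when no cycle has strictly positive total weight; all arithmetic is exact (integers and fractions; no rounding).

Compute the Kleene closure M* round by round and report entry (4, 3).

D(0):
  [0, -14, -∞, -18, 1]
  [-2, 0, 6, -1, -16]
  [-13, -11, 0, -3, -18]
  [-∞, -12, -2, 0, 1]
  [-∞, -14, -15, -20, 0]
D(1):
  [0, -14, -∞, -18, 1]
  [-2, 0, 6, -1, -1]
  [-13, -11, 0, -3, -12]
  [-∞, -12, -2, 0, 1]
  [-∞, -14, -15, -20, 0]
D(2):
  [0, -14, -8, -15, 1]
  [-2, 0, 6, -1, -1]
  [-13, -11, 0, -3, -12]
  [-14, -12, -2, 0, 1]
  [-16, -14, -8, -15, 0]
D(3):
  [0, -14, -8, -11, 1]
  [-2, 0, 6, 3, -1]
  [-13, -11, 0, -3, -12]
  [-14, -12, -2, 0, 1]
  [-16, -14, -8, -11, 0]
D(4):
  [0, -14, -8, -11, 1]
  [-2, 0, 6, 3, 4]
  [-13, -11, 0, -3, -2]
  [-14, -12, -2, 0, 1]
  [-16, -14, -8, -11, 0]
D(5):
  [0, -13, -7, -10, 1]
  [-2, 0, 6, 3, 4]
  [-13, -11, 0, -3, -2]
  [-14, -12, -2, 0, 1]
  [-16, -14, -8, -11, 0]
Answer: M*[4][3] = -2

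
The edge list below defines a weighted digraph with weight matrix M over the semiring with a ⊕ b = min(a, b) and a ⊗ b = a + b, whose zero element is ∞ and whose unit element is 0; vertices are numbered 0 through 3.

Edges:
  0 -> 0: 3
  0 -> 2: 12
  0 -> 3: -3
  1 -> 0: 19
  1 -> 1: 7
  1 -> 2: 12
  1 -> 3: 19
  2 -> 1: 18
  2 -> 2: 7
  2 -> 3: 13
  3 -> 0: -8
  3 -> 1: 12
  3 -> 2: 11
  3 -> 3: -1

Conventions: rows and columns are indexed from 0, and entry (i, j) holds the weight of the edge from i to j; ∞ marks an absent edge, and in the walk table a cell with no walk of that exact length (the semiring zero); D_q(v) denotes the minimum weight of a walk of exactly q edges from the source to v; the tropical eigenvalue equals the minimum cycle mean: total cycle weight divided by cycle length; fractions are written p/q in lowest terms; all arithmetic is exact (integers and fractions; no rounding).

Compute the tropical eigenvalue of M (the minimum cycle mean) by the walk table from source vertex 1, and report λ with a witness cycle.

q=0: [∞, 0, ∞, ∞]
q=1: [19, 7, 12, 19]
q=2: [11, 14, 19, 16]
q=3: [8, 21, 23, 8]
q=4: [0, 20, 19, 5]
Optimal cycle mean attained by: cycle 0->3->0, total (-3) + (-8), length 2.
Answer: λ = -11/2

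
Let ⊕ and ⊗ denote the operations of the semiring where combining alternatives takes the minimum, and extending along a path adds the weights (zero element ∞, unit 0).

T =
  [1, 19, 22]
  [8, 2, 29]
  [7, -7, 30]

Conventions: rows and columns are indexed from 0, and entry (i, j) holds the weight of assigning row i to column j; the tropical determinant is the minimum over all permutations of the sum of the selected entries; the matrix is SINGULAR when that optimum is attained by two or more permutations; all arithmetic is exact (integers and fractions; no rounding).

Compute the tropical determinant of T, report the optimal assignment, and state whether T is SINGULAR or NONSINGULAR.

σ = (0, 1, 2): 1 + 2 + 30 = 33
σ = (0, 2, 1): 1 + 29 + (-7) = 23
σ = (1, 0, 2): 19 + 8 + 30 = 57
σ = (1, 2, 0): 19 + 29 + 7 = 55
σ = (2, 0, 1): 22 + 8 + (-7) = 23
σ = (2, 1, 0): 22 + 2 + 7 = 31
Optimal value attained by: σ = (0, 2, 1).
Answer: det⊕(T) = 23; verdict: SINGULAR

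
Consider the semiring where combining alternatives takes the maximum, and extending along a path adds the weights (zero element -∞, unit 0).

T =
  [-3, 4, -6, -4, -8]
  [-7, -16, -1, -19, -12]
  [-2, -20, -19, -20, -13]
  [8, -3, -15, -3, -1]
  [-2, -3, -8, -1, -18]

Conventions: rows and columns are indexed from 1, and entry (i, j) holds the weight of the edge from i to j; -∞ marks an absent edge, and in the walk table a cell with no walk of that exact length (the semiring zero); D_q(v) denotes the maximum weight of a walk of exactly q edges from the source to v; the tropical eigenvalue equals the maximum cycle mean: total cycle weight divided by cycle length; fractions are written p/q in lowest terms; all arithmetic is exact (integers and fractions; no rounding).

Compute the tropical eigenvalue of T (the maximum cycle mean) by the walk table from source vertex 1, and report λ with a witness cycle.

q=0: [0, -∞, -∞, -∞, -∞]
q=1: [-3, 4, -6, -4, -8]
q=2: [4, 1, 3, -7, -5]
q=3: [1, 8, 0, 0, -4]
q=4: [8, 5, 7, -3, -1]
q=5: [5, 12, 4, 4, 0]
Optimal cycle mean attained by: cycle 1->4->1, total (-4) + 8, length 2.
Answer: λ = 2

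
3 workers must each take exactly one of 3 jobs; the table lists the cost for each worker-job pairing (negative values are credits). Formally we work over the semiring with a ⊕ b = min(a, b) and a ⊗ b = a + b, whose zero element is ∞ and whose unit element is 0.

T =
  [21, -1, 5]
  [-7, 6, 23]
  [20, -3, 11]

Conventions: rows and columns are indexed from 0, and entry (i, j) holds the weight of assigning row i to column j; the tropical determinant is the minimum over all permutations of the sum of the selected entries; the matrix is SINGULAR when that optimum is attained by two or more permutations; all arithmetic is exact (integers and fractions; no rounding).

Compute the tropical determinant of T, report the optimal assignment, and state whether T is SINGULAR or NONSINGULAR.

σ = (0, 1, 2): 21 + 6 + 11 = 38
σ = (0, 2, 1): 21 + 23 + (-3) = 41
σ = (1, 0, 2): (-1) + (-7) + 11 = 3
σ = (1, 2, 0): (-1) + 23 + 20 = 42
σ = (2, 0, 1): 5 + (-7) + (-3) = -5
σ = (2, 1, 0): 5 + 6 + 20 = 31
Optimal value attained by: σ = (2, 0, 1).
Answer: det⊕(T) = -5; verdict: NONSINGULAR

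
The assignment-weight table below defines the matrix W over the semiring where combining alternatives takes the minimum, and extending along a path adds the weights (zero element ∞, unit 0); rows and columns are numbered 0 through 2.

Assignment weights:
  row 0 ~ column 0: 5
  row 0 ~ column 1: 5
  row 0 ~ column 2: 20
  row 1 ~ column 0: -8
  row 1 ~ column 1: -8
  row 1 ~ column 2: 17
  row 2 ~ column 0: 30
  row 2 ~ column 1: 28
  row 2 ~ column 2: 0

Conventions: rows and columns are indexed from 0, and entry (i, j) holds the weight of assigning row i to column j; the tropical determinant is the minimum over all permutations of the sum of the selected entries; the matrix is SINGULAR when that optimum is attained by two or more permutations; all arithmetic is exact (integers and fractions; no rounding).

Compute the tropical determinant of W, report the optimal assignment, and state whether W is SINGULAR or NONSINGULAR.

σ = (0, 1, 2): 5 + (-8) + 0 = -3
σ = (0, 2, 1): 5 + 17 + 28 = 50
σ = (1, 0, 2): 5 + (-8) + 0 = -3
σ = (1, 2, 0): 5 + 17 + 30 = 52
σ = (2, 0, 1): 20 + (-8) + 28 = 40
σ = (2, 1, 0): 20 + (-8) + 30 = 42
Optimal value attained by: σ = (0, 1, 2).
Answer: det⊕(W) = -3; verdict: SINGULAR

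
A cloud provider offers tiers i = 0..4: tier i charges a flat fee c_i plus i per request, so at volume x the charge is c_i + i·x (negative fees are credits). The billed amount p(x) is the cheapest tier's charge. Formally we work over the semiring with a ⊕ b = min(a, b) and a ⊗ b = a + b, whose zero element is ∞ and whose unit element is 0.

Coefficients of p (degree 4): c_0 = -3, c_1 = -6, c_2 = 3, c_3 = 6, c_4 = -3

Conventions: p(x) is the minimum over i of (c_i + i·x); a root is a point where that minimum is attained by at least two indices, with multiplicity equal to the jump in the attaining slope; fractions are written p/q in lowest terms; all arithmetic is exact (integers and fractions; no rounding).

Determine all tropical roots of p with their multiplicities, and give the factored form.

hull edge (i=0, c=-3) to (i=1, c=-6): slope -3, span 1
hull edge (i=1, c=-6) to (i=4, c=-3): slope 1, span 3
Factored form: p(x) = -3 ⊗ (x ⊕ (-1)) ⊗ (x ⊕ (-1)) ⊗ (x ⊕ (-1)) ⊗ (x ⊕ 3)
Answer: roots = -1 (mult 3), 3 (mult 1)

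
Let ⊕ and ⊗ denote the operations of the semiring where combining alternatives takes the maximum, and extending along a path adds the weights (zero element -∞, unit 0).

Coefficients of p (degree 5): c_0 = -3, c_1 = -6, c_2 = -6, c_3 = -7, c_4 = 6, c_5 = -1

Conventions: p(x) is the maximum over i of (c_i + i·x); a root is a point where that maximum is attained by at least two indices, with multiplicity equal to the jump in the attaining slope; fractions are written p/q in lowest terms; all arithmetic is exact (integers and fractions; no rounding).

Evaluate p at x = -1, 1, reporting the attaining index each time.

p(-1) = max(-3+0·(-1)=-3, -6+1·(-1)=-7, -6+2·(-1)=-8, -7+3·(-1)=-10, 6+4·(-1)=2, -1+5·(-1)=-6) = 2 (attained by i=4)
p(1) = max(-3+0·1=-3, -6+1·1=-5, -6+2·1=-4, -7+3·1=-4, 6+4·1=10, -1+5·1=4) = 10 (attained by i=4)
Answer: p(-1) = 2; p(1) = 10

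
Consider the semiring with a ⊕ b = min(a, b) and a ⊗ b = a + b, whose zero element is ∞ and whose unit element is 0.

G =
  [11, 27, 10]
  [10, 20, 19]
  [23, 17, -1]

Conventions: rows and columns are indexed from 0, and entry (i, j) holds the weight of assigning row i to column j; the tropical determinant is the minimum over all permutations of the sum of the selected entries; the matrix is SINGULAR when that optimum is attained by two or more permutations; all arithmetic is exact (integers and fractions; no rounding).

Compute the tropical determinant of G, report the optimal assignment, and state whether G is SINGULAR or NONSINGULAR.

σ = (0, 1, 2): 11 + 20 + (-1) = 30
σ = (0, 2, 1): 11 + 19 + 17 = 47
σ = (1, 0, 2): 27 + 10 + (-1) = 36
σ = (1, 2, 0): 27 + 19 + 23 = 69
σ = (2, 0, 1): 10 + 10 + 17 = 37
σ = (2, 1, 0): 10 + 20 + 23 = 53
Optimal value attained by: σ = (0, 1, 2).
Answer: det⊕(G) = 30; verdict: NONSINGULAR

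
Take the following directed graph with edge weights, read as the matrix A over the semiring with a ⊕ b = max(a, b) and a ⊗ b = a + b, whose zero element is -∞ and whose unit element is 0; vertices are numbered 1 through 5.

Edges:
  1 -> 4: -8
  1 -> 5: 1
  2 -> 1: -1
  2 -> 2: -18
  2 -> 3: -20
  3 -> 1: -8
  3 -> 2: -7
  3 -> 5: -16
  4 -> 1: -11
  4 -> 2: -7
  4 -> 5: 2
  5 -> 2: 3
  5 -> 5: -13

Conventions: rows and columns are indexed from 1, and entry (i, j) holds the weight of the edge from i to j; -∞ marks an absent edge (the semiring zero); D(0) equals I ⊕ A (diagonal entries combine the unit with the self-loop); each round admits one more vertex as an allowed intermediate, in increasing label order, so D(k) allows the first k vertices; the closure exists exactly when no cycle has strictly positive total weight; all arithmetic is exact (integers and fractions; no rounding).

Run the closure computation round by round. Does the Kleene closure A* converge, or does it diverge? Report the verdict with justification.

D(0):
  [0, -∞, -∞, -8, 1]
  [-1, 0, -20, -∞, -∞]
  [-8, -7, 0, -∞, -16]
  [-11, -7, -∞, 0, 2]
  [-∞, 3, -∞, -∞, 0]
D(1):
  [0, -∞, -∞, -8, 1]
  [-1, 0, -20, -9, 0]
  [-8, -7, 0, -16, -7]
  [-11, -7, -∞, 0, 2]
  [-∞, 3, -∞, -∞, 0]
Detection: at round 2, diagonal entry (5, 5) turns strictly positive.
Key observation: the cycle 5->2->1->5 has total weight 3 + (-1) + 1, which is strictly positive.
Answer: DIVERGES — positive cycle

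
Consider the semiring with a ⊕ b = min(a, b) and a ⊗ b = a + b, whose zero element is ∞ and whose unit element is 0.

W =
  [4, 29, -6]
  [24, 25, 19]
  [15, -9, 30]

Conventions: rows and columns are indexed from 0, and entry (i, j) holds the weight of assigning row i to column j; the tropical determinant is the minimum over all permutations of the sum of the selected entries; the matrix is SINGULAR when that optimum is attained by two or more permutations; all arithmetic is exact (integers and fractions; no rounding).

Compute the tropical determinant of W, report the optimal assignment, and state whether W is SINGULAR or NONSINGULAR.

σ = (0, 1, 2): 4 + 25 + 30 = 59
σ = (0, 2, 1): 4 + 19 + (-9) = 14
σ = (1, 0, 2): 29 + 24 + 30 = 83
σ = (1, 2, 0): 29 + 19 + 15 = 63
σ = (2, 0, 1): (-6) + 24 + (-9) = 9
σ = (2, 1, 0): (-6) + 25 + 15 = 34
Optimal value attained by: σ = (2, 0, 1).
Answer: det⊕(W) = 9; verdict: NONSINGULAR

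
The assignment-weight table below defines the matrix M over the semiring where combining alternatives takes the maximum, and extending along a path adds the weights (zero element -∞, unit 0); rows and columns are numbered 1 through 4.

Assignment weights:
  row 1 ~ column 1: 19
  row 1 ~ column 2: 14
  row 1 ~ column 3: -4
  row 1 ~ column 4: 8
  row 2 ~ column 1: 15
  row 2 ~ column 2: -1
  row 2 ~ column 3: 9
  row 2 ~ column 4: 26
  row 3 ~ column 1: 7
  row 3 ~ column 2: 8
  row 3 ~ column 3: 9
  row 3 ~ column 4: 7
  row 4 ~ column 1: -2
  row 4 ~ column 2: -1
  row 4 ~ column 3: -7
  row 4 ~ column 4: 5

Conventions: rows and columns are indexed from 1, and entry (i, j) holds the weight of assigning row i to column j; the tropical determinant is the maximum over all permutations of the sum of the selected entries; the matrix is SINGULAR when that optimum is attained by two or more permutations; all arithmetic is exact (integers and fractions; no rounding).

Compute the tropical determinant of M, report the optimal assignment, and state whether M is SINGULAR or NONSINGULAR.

σ = (1, 2, 3, 4): 19 + (-1) + 9 + 5 = 32
σ = (1, 2, 4, 3): 19 + (-1) + 7 + (-7) = 18
σ = (1, 3, 2, 4): 19 + 9 + 8 + 5 = 41
σ = (1, 3, 4, 2): 19 + 9 + 7 + (-1) = 34
σ = (1, 4, 2, 3): 19 + 26 + 8 + (-7) = 46
σ = (1, 4, 3, 2): 19 + 26 + 9 + (-1) = 53
σ = (2, 1, 3, 4): 14 + 15 + 9 + 5 = 43
σ = (2, 1, 4, 3): 14 + 15 + 7 + (-7) = 29
σ = (2, 3, 1, 4): 14 + 9 + 7 + 5 = 35
σ = (2, 3, 4, 1): 14 + 9 + 7 + (-2) = 28
σ = (2, 4, 1, 3): 14 + 26 + 7 + (-7) = 40
σ = (2, 4, 3, 1): 14 + 26 + 9 + (-2) = 47
σ = (3, 1, 2, 4): (-4) + 15 + 8 + 5 = 24
σ = (3, 1, 4, 2): (-4) + 15 + 7 + (-1) = 17
σ = (3, 2, 1, 4): (-4) + (-1) + 7 + 5 = 7
σ = (3, 2, 4, 1): (-4) + (-1) + 7 + (-2) = 0
σ = (3, 4, 1, 2): (-4) + 26 + 7 + (-1) = 28
σ = (3, 4, 2, 1): (-4) + 26 + 8 + (-2) = 28
σ = (4, 1, 2, 3): 8 + 15 + 8 + (-7) = 24
σ = (4, 1, 3, 2): 8 + 15 + 9 + (-1) = 31
σ = (4, 2, 1, 3): 8 + (-1) + 7 + (-7) = 7
σ = (4, 2, 3, 1): 8 + (-1) + 9 + (-2) = 14
σ = (4, 3, 1, 2): 8 + 9 + 7 + (-1) = 23
σ = (4, 3, 2, 1): 8 + 9 + 8 + (-2) = 23
Optimal value attained by: σ = (1, 4, 3, 2).
Answer: det⊕(M) = 53; verdict: NONSINGULAR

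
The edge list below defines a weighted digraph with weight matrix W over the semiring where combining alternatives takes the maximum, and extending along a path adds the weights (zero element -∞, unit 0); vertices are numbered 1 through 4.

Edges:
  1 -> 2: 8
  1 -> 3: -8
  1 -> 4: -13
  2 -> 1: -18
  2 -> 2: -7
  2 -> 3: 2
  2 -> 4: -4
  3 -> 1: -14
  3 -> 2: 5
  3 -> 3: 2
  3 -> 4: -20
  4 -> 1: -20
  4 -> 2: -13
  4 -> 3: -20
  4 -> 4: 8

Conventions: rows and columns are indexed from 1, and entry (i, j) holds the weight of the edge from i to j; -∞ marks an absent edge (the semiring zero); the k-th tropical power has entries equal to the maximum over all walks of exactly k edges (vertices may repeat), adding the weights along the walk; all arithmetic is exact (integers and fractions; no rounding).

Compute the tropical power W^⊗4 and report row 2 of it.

W^⊗2:
  [-10, 1, 10, 4]
  [-12, 7, 4, 4]
  [-12, 7, 7, 1]
  [-12, -5, -11, 16]
W^⊗3:
  [-4, 15, 12, 12]
  [-10, 9, 9, 12]
  [-7, 12, 9, 9]
  [-4, 3, -3, 24]
W^⊗4:
  [-2, 17, 17, 20]
  [-5, 14, 11, 20]
  [-5, 14, 14, 17]
  [4, 11, 5, 32]
Answer: row 2 of W^⊗4 = [-5, 14, 11, 20]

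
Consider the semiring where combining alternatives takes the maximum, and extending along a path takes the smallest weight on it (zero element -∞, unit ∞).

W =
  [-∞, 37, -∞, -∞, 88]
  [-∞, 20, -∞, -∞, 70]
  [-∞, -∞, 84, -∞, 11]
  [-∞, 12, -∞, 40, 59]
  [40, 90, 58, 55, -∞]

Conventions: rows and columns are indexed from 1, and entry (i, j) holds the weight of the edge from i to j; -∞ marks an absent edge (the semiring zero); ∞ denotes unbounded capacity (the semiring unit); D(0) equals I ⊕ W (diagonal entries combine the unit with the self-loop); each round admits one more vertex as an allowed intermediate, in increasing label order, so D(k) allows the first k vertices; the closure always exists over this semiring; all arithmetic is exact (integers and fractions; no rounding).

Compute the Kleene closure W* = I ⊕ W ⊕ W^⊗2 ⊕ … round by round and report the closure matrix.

D(0):
  [∞, 37, -∞, -∞, 88]
  [-∞, ∞, -∞, -∞, 70]
  [-∞, -∞, ∞, -∞, 11]
  [-∞, 12, -∞, ∞, 59]
  [40, 90, 58, 55, ∞]
D(1):
  [∞, 37, -∞, -∞, 88]
  [-∞, ∞, -∞, -∞, 70]
  [-∞, -∞, ∞, -∞, 11]
  [-∞, 12, -∞, ∞, 59]
  [40, 90, 58, 55, ∞]
D(2):
  [∞, 37, -∞, -∞, 88]
  [-∞, ∞, -∞, -∞, 70]
  [-∞, -∞, ∞, -∞, 11]
  [-∞, 12, -∞, ∞, 59]
  [40, 90, 58, 55, ∞]
D(3):
  [∞, 37, -∞, -∞, 88]
  [-∞, ∞, -∞, -∞, 70]
  [-∞, -∞, ∞, -∞, 11]
  [-∞, 12, -∞, ∞, 59]
  [40, 90, 58, 55, ∞]
D(4):
  [∞, 37, -∞, -∞, 88]
  [-∞, ∞, -∞, -∞, 70]
  [-∞, -∞, ∞, -∞, 11]
  [-∞, 12, -∞, ∞, 59]
  [40, 90, 58, 55, ∞]
D(5):
  [∞, 88, 58, 55, 88]
  [40, ∞, 58, 55, 70]
  [11, 11, ∞, 11, 11]
  [40, 59, 58, ∞, 59]
  [40, 90, 58, 55, ∞]
Answer: W* = [[∞, 88, 58, 55, 88], [40, ∞, 58, 55, 70], [11, 11, ∞, 11, 11], [40, 59, 58, ∞, 59], [40, 90, 58, 55, ∞]]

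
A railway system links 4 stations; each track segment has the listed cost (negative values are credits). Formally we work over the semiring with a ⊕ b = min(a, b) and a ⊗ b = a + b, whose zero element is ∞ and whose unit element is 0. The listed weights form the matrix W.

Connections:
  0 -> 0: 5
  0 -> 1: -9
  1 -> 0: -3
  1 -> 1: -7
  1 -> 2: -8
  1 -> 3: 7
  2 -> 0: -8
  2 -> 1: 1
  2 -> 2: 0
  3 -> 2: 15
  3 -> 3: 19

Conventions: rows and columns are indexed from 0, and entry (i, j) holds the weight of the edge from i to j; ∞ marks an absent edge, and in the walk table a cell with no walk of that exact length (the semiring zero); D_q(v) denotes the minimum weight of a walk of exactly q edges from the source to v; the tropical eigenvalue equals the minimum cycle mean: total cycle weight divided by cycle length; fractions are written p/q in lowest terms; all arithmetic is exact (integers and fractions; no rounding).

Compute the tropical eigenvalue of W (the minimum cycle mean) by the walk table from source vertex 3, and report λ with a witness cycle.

q=0: [∞, ∞, ∞, 0]
q=1: [∞, ∞, 15, 19]
q=2: [7, 16, 15, 38]
q=3: [7, -2, 8, 23]
q=4: [-5, -9, -10, 5]
Optimal cycle mean attained by: cycle 0->1->2->0, total (-9) + (-8) + (-8), length 3.
Answer: λ = -25/3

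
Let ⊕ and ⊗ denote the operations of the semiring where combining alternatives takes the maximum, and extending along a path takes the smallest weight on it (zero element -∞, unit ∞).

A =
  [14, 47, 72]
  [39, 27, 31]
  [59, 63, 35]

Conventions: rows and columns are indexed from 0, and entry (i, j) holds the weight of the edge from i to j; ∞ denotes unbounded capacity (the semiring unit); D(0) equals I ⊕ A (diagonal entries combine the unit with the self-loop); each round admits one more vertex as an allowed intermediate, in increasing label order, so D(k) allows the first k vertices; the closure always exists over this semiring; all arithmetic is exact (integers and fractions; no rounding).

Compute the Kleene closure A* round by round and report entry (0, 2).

D(0):
  [∞, 47, 72]
  [39, ∞, 31]
  [59, 63, ∞]
D(1):
  [∞, 47, 72]
  [39, ∞, 39]
  [59, 63, ∞]
D(2):
  [∞, 47, 72]
  [39, ∞, 39]
  [59, 63, ∞]
D(3):
  [∞, 63, 72]
  [39, ∞, 39]
  [59, 63, ∞]
Answer: A*[0][2] = 72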